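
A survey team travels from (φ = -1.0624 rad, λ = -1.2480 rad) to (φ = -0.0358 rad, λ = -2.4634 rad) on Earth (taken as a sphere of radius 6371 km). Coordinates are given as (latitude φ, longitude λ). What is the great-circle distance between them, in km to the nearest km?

8721 km

In radians: φ₁ = -1.0624, φ₂ = -0.0358, Δλ = -69.637° = -1.2154 rad.
cos c = sin φ₁ sin φ₂ + cos φ₁ cos φ₂ cos Δλ = (-0.8735)(-0.0358) + (0.4868)(0.9994)(0.3480) = 0.20054,
so c = arccos(0.20054) = 1.36889 rad.
Distance = R·c = 6371 × 1.3689 ≈ 8721 km.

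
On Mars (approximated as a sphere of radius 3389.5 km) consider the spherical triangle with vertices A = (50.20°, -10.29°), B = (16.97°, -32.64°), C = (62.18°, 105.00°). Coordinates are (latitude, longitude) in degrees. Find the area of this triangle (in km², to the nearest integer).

542990 km²

Side lengths (central angles): a = 1.6426, b = 0.9862, c = 0.6592 rad; semiperimeter s = 1.6440.
By l'Huilier's theorem, tan(E/4) = √[tan(s/2) tan((s−a)/2) tan((s−b)/2) tan((s−c)/2)], giving spherical excess E = 0.0473 rad.
Area = E·R² = 0.0473 × (3389.5)² ≈ 542990 km².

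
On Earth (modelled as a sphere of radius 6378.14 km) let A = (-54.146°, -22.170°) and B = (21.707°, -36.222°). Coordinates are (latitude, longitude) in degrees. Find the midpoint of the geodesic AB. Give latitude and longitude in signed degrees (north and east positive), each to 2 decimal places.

-16.33°, -30.80°

The central angle between A and B is δ = 1.3406 rad.
With f = 0.5, the slerp weights are sin((1−f)δ)/sin δ = 0.6381 and sin(fδ)/sin δ = 0.6381.
Weighted sum of the unit vectors: (0.6381)·(0.5424,-0.2210,-0.8105) + (0.6381)·(0.7495,-0.5490,0.3699) = (0.8243, -0.4913, -0.2812).
Converting back: φ = atan2(z, √(x²+y²)) = -16.33°, λ = atan2(y, x) = -30.80°.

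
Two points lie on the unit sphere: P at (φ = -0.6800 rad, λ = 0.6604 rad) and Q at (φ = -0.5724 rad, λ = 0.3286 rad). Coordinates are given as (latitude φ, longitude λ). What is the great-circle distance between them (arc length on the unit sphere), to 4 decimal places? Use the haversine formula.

0.2889

In radians: φ₁ = -0.6800, φ₂ = -0.5724, Δλ = -19.011° = -0.3318 rad.
Haversine: a = sin²(Δφ/2) + cos φ₁ cos φ₂ sin²(Δλ/2) = 0.0029 + (0.7776)(0.8406)(0.0273) = 0.02072.
Central angle c = 2·arcsin(√a) = 0.28887 rad.
On the unit sphere the arc length equals the central angle: 0.2889.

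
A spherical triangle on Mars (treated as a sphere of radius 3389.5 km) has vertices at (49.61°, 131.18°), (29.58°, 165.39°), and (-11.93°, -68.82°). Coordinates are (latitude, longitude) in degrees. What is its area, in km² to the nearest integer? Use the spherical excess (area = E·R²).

Side lengths (central angles): a = 2.2139, b = 2.4237, c = 0.5698 rad; semiperimeter s = 2.6037.
By l'Huilier's theorem, tan(E/4) = √[tan(s/2) tan((s−a)/2) tan((s−b)/2) tan((s−c)/2)], giving spherical excess E = 1.2507 rad.
Area = E·R² = 1.2507 × (3389.5)² ≈ 14368444 km².

14368444 km²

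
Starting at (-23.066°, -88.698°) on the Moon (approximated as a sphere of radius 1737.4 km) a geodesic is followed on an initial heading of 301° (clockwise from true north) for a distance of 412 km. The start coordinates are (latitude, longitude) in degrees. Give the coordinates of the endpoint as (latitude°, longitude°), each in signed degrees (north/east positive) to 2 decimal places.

-15.63°, -100.77°

Angular distance δ = d/R = 412/1737.4 = 0.23714 rad; initial bearing θ = 5.2534 rad.
sin φ₂ = sin φ₁ cos δ + cos φ₁ sin δ cos θ = (-0.3918)(0.9720) + (0.9201)(0.2349)(0.5150) = -0.2695, so φ₂ = -15.63°.
Δλ = atan2(sin θ sin δ cos φ₁, cos δ − sin φ₁ sin φ₂) = atan2(-0.1853, 0.8664) = -12.070°.
λ₂ = -88.698° − 12.070° = -100.77°.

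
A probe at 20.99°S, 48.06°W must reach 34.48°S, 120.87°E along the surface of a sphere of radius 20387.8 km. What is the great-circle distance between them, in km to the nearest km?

43960 km

In radians: φ₁ = -0.3663, φ₂ = -0.6018, Δλ = 168.930° = 2.9484 rad.
Haversine: a = sin²(Δφ/2) + cos φ₁ cos φ₂ sin²(Δλ/2) = 0.0138 + (0.9336)(0.8243)(0.9907) = 0.77626.
Central angle c = 2·arcsin(√a) = 2.15618 rad.
Distance = R·c = 20387.8 × 2.1562 ≈ 43960 km.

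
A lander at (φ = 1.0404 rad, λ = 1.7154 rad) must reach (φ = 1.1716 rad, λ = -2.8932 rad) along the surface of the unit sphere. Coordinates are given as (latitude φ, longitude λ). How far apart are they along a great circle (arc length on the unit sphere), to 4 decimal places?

In radians: φ₁ = 1.0404, φ₂ = 1.1716, Δλ = 95.947° = 1.6746 rad.
Haversine: a = sin²(Δφ/2) + cos φ₁ cos φ₂ sin²(Δλ/2) = 0.0043 + (0.5059)(0.3887)(0.5518) = 0.11279.
Central angle c = 2·arcsin(√a) = 0.68501 rad.
On the unit sphere the arc length equals the central angle: 0.6850.

0.6850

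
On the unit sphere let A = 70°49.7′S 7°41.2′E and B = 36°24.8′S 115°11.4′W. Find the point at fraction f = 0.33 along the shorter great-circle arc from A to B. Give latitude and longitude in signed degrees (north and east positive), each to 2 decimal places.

-73.56°, -67.29°

The central angle between A and B is δ = 1.1404 rad.
With f = 0.33, the slerp weights are sin((1−f)δ)/sin δ = 0.7613 and sin(fδ)/sin δ = 0.4044.
Weighted sum of the unit vectors: (0.7613)·(0.3254,0.0439,-0.9445) + (0.4044)·(-0.3425,-0.7282,-0.5936) = (0.1092, -0.2610, -0.9591).
Converting back: φ = atan2(z, √(x²+y²)) = -73.56°, λ = atan2(y, x) = -67.29°.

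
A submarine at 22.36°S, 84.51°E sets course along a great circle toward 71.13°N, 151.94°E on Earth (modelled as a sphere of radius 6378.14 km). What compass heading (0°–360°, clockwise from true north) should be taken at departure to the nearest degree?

18°

With φ₁ = -0.3903, φ₂ = 1.2415, Δλ = 1.1769 rad, the forward-azimuth formula gives
θ = atan2( sin Δλ cos φ₂ , cos φ₁ sin φ₂ − sin φ₁ cos φ₂ cos Δλ ) = atan2(0.2987, 0.9223) = 17.94°.
So the initial bearing is 18°.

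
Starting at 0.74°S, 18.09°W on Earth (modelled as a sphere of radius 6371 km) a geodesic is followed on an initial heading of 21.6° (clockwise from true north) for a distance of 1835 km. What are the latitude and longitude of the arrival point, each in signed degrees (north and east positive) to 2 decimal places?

14.58°, -11.89°

Angular distance δ = d/R = 1835/6371 = 0.28802 rad; initial bearing θ = 0.3770 rad.
sin φ₂ = sin φ₁ cos δ + cos φ₁ sin δ cos θ = (-0.0129)(0.9588) + (0.9999)(0.2841)(0.9298) = 0.2517, so φ₂ = 14.58°.
Δλ = atan2(sin θ sin δ cos φ₁, cos δ − sin φ₁ sin φ₂) = atan2(0.1046, 0.9621) = 6.203°.
λ₂ = -18.090° + 6.203° = -11.89°.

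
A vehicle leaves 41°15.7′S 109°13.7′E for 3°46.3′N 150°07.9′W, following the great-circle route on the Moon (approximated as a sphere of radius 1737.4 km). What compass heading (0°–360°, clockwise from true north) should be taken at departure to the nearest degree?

With φ₁ = -0.7202, φ₂ = 0.0658, Δλ = 1.7565 rad, the forward-azimuth formula gives
θ = atan2( sin Δλ cos φ₂ , cos φ₁ sin φ₂ − sin φ₁ cos φ₂ cos Δλ ) = atan2(0.9807, -0.0721) = 94.20°.
So the initial bearing is 94°.

94°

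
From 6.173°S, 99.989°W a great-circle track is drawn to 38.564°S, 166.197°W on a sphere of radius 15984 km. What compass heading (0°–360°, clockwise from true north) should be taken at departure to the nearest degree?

Δλ = -66.208° = -1.1555 rad.
y = sin Δλ · cos φ₂ = (-0.9150)(0.7819) = -0.7155
x = cos φ₁ sin φ₂ − sin φ₁ cos φ₂ cos Δλ = (0.9942)(-0.6234) − (-0.1075)(0.7819)(0.4034) = -0.5859
θ = atan2(y, x) = -129.31°; adding 360° gives 231°.

231°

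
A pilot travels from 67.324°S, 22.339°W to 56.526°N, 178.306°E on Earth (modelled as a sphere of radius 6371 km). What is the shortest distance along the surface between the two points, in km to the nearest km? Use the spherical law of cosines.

18415 km

In radians: φ₁ = -1.1750, φ₂ = 0.9866, Δλ = -159.355° = -2.7813 rad.
cos c = sin φ₁ sin φ₂ + cos φ₁ cos φ₂ cos Δλ = (-0.9227)(0.8341) + (0.3855)(0.5516)(-0.9358) = -0.96864,
so c = arccos(-0.96864) = 2.89049 rad.
Distance = R·c = 6371 × 2.8905 ≈ 18415 km.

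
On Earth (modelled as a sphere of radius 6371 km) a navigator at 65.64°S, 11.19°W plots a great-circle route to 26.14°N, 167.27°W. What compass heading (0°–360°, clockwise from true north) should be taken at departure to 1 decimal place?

Δλ = -156.080° = -2.7241 rad.
y = sin Δλ · cos φ₂ = (-0.4055)(0.8977) = -0.3640
x = cos φ₁ sin φ₂ − sin φ₁ cos φ₂ cos Δλ = (0.4125)(0.4406) − (-0.9110)(0.8977)(-0.9141) = -0.5658
θ = atan2(y, x) = -147.25°; adding 360° gives 212.8°.

212.8°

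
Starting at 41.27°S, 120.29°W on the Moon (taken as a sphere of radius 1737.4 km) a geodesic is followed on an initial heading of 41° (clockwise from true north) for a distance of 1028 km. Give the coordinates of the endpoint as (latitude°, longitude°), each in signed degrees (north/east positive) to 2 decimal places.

-13.36°, -98.20°

Angular distance δ = d/R = 1028/1737.4 = 0.59169 rad; initial bearing θ = 0.7156 rad.
sin φ₂ = sin φ₁ cos δ + cos φ₁ sin δ cos θ = (-0.6596)(0.8300) + (0.7516)(0.5578)(0.7547) = -0.2311, so φ₂ = -13.36°.
Δλ = atan2(sin θ sin δ cos φ₁, cos δ − sin φ₁ sin φ₂) = atan2(0.2750, 0.6776) = 22.093°.
λ₂ = -120.290° + 22.093° = -98.20°.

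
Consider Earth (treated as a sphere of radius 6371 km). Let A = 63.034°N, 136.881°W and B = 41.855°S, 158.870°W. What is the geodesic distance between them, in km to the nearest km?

11826 km

In radians: φ₁ = 1.1002, φ₂ = -0.7305, Δλ = -21.989° = -0.3838 rad.
cos c = sin φ₁ sin φ₂ + cos φ₁ cos φ₂ cos Δλ = (0.8913)(-0.6672) + (0.4535)(0.7448)(0.9273) = -0.28152,
so c = arccos(-0.28152) = 1.85617 rad.
Distance = R·c = 6371 × 1.8562 ≈ 11826 km.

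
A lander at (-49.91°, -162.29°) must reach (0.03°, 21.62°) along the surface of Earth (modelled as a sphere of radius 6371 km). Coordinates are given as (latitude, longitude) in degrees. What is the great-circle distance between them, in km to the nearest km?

14456 km

Let φ₁ = -0.8711 rad, φ₂ = 0.0005 rad, and Δλ = -3.0734 rad.
cos c = sin φ₁ sin φ₂ + cos φ₁ cos φ₂ cos Δλ = (-0.7650)(0.0005) + (0.6440)(1.0000)(-0.9977) = -0.64289,
so c = arccos(-0.64289) = 2.26906 rad.
Distance = R·c = 6371 × 2.2691 ≈ 14456 km.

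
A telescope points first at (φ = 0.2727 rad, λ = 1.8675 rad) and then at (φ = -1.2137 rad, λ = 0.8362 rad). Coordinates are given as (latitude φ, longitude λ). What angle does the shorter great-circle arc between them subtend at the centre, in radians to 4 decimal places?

1.6503 rad

Let φ₁ = 0.2727 rad, φ₂ = -1.2137 rad, and Δλ = -1.0313 rad.
cos c = sin φ₁ sin φ₂ + cos φ₁ cos φ₂ cos Δλ = (0.2693)(-0.9369) + (0.9630)(0.3496)(0.5137) = -0.07941,
so c = arccos(-0.07941) = 1.65029 rad.
So the angular separation is 1.6503 rad.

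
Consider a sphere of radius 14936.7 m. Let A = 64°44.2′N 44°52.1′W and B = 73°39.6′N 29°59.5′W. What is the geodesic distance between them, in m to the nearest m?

With latitudes φ₁ = 64.737°, φ₂ = 73.660° and longitude difference Δλ = 14.877°:
cos c = sin φ₁ sin φ₂ + cos φ₁ cos φ₂ cos Δλ = (0.9044)(0.9596) + (0.4268)(0.2813)(0.9665) = 0.98387,
so c = arccos(0.98387) = 0.17984 rad.
Distance = R·c = 14936.7 × 0.1798 ≈ 2686 m.

2686 m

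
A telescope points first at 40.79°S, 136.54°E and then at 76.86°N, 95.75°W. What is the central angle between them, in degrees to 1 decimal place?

137.9°

With latitudes φ₁ = -40.790°, φ₂ = 76.860° and longitude difference Δλ = 127.710°:
Haversine: a = sin²(Δφ/2) + cos φ₁ cos φ₂ sin²(Δλ/2) = 0.7320 + (0.7571)(0.2273)(0.8058) = 0.87073.
Central angle c = 2·arcsin(√a) = 2.40604 rad.
So the angular separation is 137.9°.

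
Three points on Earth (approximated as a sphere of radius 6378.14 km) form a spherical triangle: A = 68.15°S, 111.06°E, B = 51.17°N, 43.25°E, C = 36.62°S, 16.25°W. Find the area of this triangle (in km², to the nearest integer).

Side lengths (central angles): a = 1.7816, b = 1.1890, c = 2.2587 rad; semiperimeter s = 2.6147.
By l'Huilier's theorem, tan(E/4) = √[tan(s/2) tan((s−a)/2) tan((s−b)/2) tan((s−c)/2)], giving spherical excess E = 1.8706 rad.
Area = E·R² = 1.8706 × (6378.14)² ≈ 76097419 km².

76097419 km²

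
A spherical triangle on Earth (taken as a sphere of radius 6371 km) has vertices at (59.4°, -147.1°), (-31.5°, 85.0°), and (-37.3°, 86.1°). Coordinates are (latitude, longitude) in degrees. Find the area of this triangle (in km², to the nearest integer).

7764414 km²

Side lengths (central angles): a = 0.1025, b = 2.4405, c = 2.3694 rad; semiperimeter s = 2.4562.
By l'Huilier's theorem, tan(E/4) = √[tan(s/2) tan((s−a)/2) tan((s−b)/2) tan((s−c)/2)], giving spherical excess E = 0.1913 rad.
Area = E·R² = 0.1913 × (6371)² ≈ 7764414 km².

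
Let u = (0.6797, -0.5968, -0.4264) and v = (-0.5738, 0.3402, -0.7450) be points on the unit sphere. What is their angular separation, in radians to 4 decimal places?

u·v = -0.2754; |u| = 1.0000, |v| = 1.0000.
cos θ = (u·v)/(|u||v|) = -0.2754, so θ = 1.8498 rad.

1.8498 rad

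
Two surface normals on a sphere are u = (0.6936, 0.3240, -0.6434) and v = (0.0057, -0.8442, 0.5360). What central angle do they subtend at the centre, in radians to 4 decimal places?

u·v = -0.6144; |u| = 1.0000, |v| = 1.0000.
cos θ = (u·v)/(|u||v|) = -0.6144, so θ = 2.2325 rad.

2.2325 rad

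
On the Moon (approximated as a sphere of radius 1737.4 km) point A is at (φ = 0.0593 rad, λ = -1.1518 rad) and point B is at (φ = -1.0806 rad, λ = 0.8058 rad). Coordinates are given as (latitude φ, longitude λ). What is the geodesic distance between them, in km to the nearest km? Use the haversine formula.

3132 km

In radians: φ₁ = 0.0593, φ₂ = -1.0806, Δλ = 112.162° = 1.9576 rad.
Haversine: a = sin²(Δφ/2) + cos φ₁ cos φ₂ sin²(Δλ/2) = 0.2912 + (0.9982)(0.4708)(0.6886) = 0.61479.
Central angle c = 2·arcsin(√a) = 1.80244 rad.
Distance = R·c = 1737.4 × 1.8024 ≈ 3132 km.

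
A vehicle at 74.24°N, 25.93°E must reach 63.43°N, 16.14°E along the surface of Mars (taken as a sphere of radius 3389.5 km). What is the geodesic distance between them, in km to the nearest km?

In radians: φ₁ = 1.2957, φ₂ = 1.1071, Δλ = -9.790° = -0.1709 rad.
cos c = sin φ₁ sin φ₂ + cos φ₁ cos φ₂ cos Δλ = (0.9624)(0.8944) + (0.2716)(0.4473)(0.9854) = 0.98049,
so c = arccos(0.98049) = 0.19788 rad.
Distance = R·c = 3389.5 × 0.1979 ≈ 671 km.

671 km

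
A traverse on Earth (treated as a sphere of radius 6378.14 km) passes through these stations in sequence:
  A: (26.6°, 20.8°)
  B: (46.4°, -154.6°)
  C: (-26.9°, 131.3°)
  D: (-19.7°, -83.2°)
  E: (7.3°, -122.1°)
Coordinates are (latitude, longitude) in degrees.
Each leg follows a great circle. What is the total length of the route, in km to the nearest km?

Leg A→B: central angle 1.8654 rad, distance 11897.9 km.
Leg B→C: central angle 1.7306 rad, distance 11038.2 km.
Leg C→D: central angle 2.1405 rad, distance 13652.7 km.
Leg D→E: central angle 0.8177 rad, distance 5215.2 km.
Total: 11897.9 + 11038.2 + 13652.7 + 5215.2 ≈ 41804 km.

41804 km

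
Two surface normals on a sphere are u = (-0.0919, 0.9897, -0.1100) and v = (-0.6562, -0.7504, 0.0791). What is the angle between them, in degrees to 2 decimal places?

133.71°

u·v = -0.6911; |u| = 1.0000, |v| = 1.0000.
cos θ = (u·v)/(|u||v|) = -0.6911, so θ = 133.71°.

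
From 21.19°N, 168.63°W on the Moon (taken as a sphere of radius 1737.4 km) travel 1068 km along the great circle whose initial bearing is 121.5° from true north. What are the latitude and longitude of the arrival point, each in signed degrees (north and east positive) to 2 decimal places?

0.82°, -139.17°

Angular distance δ = d/R = 1068/1737.4 = 0.61471 rad; initial bearing θ = 2.1206 rad.
sin φ₂ = sin φ₁ cos δ + cos φ₁ sin δ cos θ = (0.3615)(0.8169) + (0.9324)(0.5767)(-0.5225) = 0.0143, so φ₂ = 0.82°.
Δλ = atan2(sin θ sin δ cos φ₁, cos δ − sin φ₁ sin φ₂) = atan2(0.4585, 0.8118) = 29.458°.
λ₂ = -168.630° + 29.458° = -139.17°.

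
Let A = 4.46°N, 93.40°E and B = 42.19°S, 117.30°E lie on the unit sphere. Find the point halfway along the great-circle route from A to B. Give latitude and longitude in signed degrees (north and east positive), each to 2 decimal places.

Central angle δ = 0.8981 rad. Interpolating on the sphere with fraction f = 0.5:
P = [sin((1−f)δ)·A + sin(fδ)·B] / sin δ = 0.5550·A + 0.5550·B in Cartesian coordinates,
giving P = (-0.2214, 0.9178, -0.3296), i.e. latitude -19.24°, longitude 103.56°.

-19.24°, 103.56°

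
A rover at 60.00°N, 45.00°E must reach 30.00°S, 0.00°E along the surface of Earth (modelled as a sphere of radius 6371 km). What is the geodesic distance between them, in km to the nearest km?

10818 km

In radians: φ₁ = 1.0472, φ₂ = -0.5236, Δλ = -45.000° = -0.7854 rad.
cos c = sin φ₁ sin φ₂ + cos φ₁ cos φ₂ cos Δλ = (0.8660)(-0.5000) + (0.5000)(0.8660)(0.7071) = -0.12683,
so c = arccos(-0.12683) = 1.69797 rad.
Distance = R·c = 6371 × 1.6980 ≈ 10818 km.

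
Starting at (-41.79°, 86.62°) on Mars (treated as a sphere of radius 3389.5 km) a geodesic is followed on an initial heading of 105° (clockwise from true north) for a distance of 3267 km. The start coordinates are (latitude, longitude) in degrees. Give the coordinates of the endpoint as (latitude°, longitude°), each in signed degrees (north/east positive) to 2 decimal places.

-32.59°, 156.95°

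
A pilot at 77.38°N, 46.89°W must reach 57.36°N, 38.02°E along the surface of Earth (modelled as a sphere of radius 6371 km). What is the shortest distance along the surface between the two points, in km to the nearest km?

In radians: φ₁ = 1.3505, φ₂ = 1.0011, Δλ = 84.910° = 1.4820 rad.
Haversine: a = sin²(Δφ/2) + cos φ₁ cos φ₂ sin²(Δλ/2) = 0.0302 + (0.2185)(0.5394)(0.4556) = 0.08391.
Central angle c = 2·arcsin(√a) = 0.58776 rad.
Distance = R·c = 6371 × 0.5878 ≈ 3745 km.

3745 km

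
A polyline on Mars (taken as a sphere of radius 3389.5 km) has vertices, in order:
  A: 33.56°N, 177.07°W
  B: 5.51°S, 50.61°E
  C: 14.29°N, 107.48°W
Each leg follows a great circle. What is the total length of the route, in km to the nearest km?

Leg A→B: central angle 2.2288 rad, distance 7554.5 km.
Leg B→C: central angle 2.7353 rad, distance 9271.5 km.
Total: 7554.5 + 9271.5 ≈ 16826 km.

16826 km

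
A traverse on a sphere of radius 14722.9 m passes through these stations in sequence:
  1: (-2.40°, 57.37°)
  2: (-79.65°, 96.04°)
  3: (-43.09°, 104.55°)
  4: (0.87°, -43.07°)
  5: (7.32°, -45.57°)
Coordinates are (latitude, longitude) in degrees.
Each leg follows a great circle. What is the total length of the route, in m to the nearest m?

64754 m

Leg 1→2: central angle 1.3884 rad, distance 20441.9 m.
Leg 2→3: central angle 0.6405 rad, distance 9430.2 m.
Leg 3→4: central angle 2.2485 rad, distance 33105.0 m.
Leg 4→5: central angle 0.1207 rad, distance 1776.8 m.
Total: 20441.9 + 9430.2 + 33105.0 + 1776.8 ≈ 64754 m.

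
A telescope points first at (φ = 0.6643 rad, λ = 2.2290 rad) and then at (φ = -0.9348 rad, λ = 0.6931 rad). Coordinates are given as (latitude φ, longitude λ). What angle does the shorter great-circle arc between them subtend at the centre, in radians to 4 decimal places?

Let φ₁ = 0.6643 rad, φ₂ = -0.9348 rad, and Δλ = -1.5359 rad.
cos c = sin φ₁ sin φ₂ + cos φ₁ cos φ₂ cos Δλ = (0.6165)(-0.8045) + (0.7873)(0.5940)(0.0349) = -0.47965,
so c = arccos(-0.47965) = 2.07105 rad.
So the angular separation is 2.0711 rad.

2.0711 rad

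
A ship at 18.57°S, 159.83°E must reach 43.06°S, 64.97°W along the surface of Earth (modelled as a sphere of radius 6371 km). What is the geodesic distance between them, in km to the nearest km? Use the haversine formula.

11776 km

With latitudes φ₁ = -18.570°, φ₂ = -43.060° and longitude difference Δλ = 135.200°:
Haversine: a = sin²(Δφ/2) + cos φ₁ cos φ₂ sin²(Δλ/2) = 0.0450 + (0.9479)(0.7306)(0.8548) = 0.63701.
Central angle c = 2·arcsin(√a) = 1.84836 rad.
Distance = R·c = 6371 × 1.8484 ≈ 11776 km.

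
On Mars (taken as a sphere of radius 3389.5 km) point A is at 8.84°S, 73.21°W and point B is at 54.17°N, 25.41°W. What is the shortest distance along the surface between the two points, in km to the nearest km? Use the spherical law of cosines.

With latitudes φ₁ = -8.840°, φ₂ = 54.170° and longitude difference Δλ = 47.800°:
cos c = sin φ₁ sin φ₂ + cos φ₁ cos φ₂ cos Δλ = (-0.1537)(0.8108) + (0.9881)(0.5854)(0.6717) = 0.26395,
so c = arccos(0.26395) = 1.30368 rad.
Distance = R·c = 3389.5 × 1.3037 ≈ 4419 km.

4419 km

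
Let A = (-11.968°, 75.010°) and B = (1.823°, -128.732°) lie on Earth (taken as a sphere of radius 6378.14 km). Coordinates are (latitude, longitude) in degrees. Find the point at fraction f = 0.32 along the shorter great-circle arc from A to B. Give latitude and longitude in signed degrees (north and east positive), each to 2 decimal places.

-24.04°, 125.67°

Central angle δ = 2.6943 rad. Interpolating on the sphere with fraction f = 0.32:
P = [sin((1−f)δ)·A + sin(fδ)·B] / sin δ = 2.2334·A + 1.7553·B in Cartesian coordinates,
giving P = (-0.5326, 0.7419, -0.4073), i.e. latitude -24.04°, longitude 125.67°.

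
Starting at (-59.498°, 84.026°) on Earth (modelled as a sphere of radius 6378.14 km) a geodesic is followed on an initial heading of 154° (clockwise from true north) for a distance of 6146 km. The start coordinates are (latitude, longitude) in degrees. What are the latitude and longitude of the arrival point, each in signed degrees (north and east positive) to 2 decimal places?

-60.03°, -142.08°

Angular distance δ = d/R = 6146/6378.14 = 0.96360 rad; initial bearing θ = 2.6878 rad.
sin φ₂ = sin φ₁ cos δ + cos φ₁ sin δ cos θ = (-0.8616)(0.5706) + (0.5076)(0.8213)(-0.8988) = -0.8663, so φ₂ = -60.03°.
Δλ = atan2(sin θ sin δ cos φ₁, cos δ − sin φ₁ sin φ₂) = atan2(0.1827, -0.1758) = 133.895°.
λ₂ = 84.026° + 133.895° = 217.92° → -142.08° after wrapping to (−180°, 180°].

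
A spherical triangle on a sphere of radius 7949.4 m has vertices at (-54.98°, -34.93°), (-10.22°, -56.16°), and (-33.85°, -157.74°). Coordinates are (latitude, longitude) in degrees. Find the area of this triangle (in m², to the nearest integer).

46683255 m²

Side lengths (central angles): a = 1.6361, b = 1.3716, c = 0.8342 rad; semiperimeter s = 1.9209.
By l'Huilier's theorem, tan(E/4) = √[tan(s/2) tan((s−a)/2) tan((s−b)/2) tan((s−c)/2)], giving spherical excess E = 0.7387 rad.
Area = E·R² = 0.7387 × (7949.4)² ≈ 46683255 m².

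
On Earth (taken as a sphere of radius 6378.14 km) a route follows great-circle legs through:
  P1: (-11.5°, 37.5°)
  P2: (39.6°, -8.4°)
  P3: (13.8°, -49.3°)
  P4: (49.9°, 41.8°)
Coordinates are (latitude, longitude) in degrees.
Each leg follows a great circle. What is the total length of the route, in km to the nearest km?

Leg P1→P2: central angle 1.1611 rad, distance 7405.4 km.
Leg P2→P3: central angle 0.7704 rad, distance 4913.7 km.
Leg P3→P4: central angle 1.3995 rad, distance 8926.3 km.
Total: 7405.4 + 4913.7 + 8926.3 ≈ 21245 km.

21245 km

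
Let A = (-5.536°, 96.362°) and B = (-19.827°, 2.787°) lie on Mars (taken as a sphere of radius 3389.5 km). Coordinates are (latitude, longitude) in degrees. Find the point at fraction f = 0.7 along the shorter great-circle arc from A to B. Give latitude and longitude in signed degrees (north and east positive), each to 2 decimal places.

-20.46°, 32.05°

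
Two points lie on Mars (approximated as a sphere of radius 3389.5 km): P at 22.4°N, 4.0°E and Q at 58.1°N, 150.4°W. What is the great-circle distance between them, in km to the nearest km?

With latitudes φ₁ = 22.400°, φ₂ = 58.100° and longitude difference Δλ = -154.400°:
cos c = sin φ₁ sin φ₂ + cos φ₁ cos φ₂ cos Δλ = (0.3811)(0.8490) + (0.9245)(0.5284)(-0.9018) = -0.11709,
so c = arccos(-0.11709) = 1.68815 rad.
Distance = R·c = 3389.5 × 1.6882 ≈ 5722 km.

5722 km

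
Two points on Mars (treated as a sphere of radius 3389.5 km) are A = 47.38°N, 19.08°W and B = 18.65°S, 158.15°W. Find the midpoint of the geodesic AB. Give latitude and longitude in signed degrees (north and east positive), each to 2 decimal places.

33.78°, -112.65°

The central angle between A and B is δ = 2.3747 rad.
With f = 0.5, the slerp weights are sin((1−f)δ)/sin δ = 1.3364 and sin(fδ)/sin δ = 1.3364.
Weighted sum of the unit vectors: (1.3364)·(0.6399,-0.2213,0.7359) + (1.3364)·(-0.8794,-0.3526,-0.3198) = (-0.3201, -0.7671, 0.5560).
Converting back: φ = atan2(z, √(x²+y²)) = 33.78°, λ = atan2(y, x) = -112.65°.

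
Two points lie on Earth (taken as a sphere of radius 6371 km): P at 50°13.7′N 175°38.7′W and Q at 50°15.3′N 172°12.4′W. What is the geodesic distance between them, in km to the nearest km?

In radians: φ₁ = 0.8766, φ₂ = 0.8771, Δλ = 3.438° = 0.0600 rad.
Haversine: a = sin²(Δφ/2) + cos φ₁ cos φ₂ sin²(Δλ/2) = 0.0000 + (0.6397)(0.6394)(0.0009) = 0.00037.
Central angle c = 2·arcsin(√a) = 0.03838 rad.
Distance = R·c = 6371 × 0.0384 ≈ 245 km.

245 km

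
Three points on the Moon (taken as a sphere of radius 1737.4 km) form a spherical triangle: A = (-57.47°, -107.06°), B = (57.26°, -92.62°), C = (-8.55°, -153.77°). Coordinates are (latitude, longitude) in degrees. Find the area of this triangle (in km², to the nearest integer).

Side lengths (central angles): a = 1.4374, b = 1.0587, c = 2.0126 rad; semiperimeter s = 2.2543.
By l'Huilier's theorem, tan(E/4) = √[tan(s/2) tan((s−a)/2) tan((s−b)/2) tan((s−c)/2)], giving spherical excess E = 1.0715 rad.
Area = E·R² = 1.0715 × (1737.4)² ≈ 3234535 km².

3234535 km²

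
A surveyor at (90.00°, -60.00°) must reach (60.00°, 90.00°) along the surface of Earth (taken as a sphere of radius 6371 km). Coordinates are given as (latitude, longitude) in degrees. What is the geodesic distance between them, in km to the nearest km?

3336 km

Let φ₁ = 1.5708 rad, φ₂ = 1.0472 rad, and Δλ = 2.6180 rad.
cos c = sin φ₁ sin φ₂ + cos φ₁ cos φ₂ cos Δλ = (1.0000)(0.8660) + (0.0000)(0.5000)(-0.8660) = 0.86603,
so c = arccos(0.86603) = 0.52360 rad.
Distance = R·c = 6371 × 0.5236 ≈ 3336 km.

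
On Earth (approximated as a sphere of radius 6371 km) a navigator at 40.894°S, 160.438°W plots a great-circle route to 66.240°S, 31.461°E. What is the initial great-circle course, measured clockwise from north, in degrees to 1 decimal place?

185.0°

With φ₁ = -0.7137, φ₂ = -1.1561, Δλ = -2.9339 rad, the forward-azimuth formula gives
θ = atan2( sin Δλ cos φ₂ , cos φ₁ sin φ₂ − sin φ₁ cos φ₂ cos Δλ ) = atan2(-0.0831, -0.9500) = -175.00°.
Adding 360° brings this into [0°, 360°): 185.0°.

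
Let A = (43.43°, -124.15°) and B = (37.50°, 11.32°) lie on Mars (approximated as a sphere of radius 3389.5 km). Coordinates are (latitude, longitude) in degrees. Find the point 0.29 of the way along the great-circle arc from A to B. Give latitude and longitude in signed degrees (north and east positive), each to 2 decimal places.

Central angle δ = 1.5630 rad. Interpolating on the sphere with fraction f = 0.29:
P = [sin((1−f)δ)·A + sin(fδ)·B] / sin δ = 0.8956·A + 0.4379·B in Cartesian coordinates,
giving P = (-0.0244, -0.4701, 0.8823), i.e. latitude 61.92°, longitude -92.98°.

61.92°, -92.98°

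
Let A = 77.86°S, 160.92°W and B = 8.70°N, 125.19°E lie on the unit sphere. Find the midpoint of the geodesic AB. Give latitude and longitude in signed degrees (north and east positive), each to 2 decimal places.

The central angle between A and B is δ = 1.6611 rad.
With f = 0.5, the slerp weights are sin((1−f)δ)/sin δ = 0.7413 and sin(fδ)/sin δ = 0.7413.
Weighted sum of the unit vectors: (0.7413)·(-0.1987,-0.0687,-0.9776) + (0.7413)·(-0.5697,0.8078,0.1513) = (-0.5696, 0.5479, -0.6126).
Converting back: φ = atan2(z, √(x²+y²)) = -37.78°, λ = atan2(y, x) = 136.11°.

-37.78°, 136.11°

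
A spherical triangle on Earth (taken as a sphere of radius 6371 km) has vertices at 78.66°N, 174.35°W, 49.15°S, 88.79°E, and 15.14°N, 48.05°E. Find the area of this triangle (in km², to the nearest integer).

56478801 km²

Side lengths (central angles): a = 1.2861, b = 1.4546, c = 2.4295 rad; semiperimeter s = 2.5852.
By l'Huilier's theorem, tan(E/4) = √[tan(s/2) tan((s−a)/2) tan((s−b)/2) tan((s−c)/2)], giving spherical excess E = 1.3915 rad.
Area = E·R² = 1.3915 × (6371)² ≈ 56478801 km².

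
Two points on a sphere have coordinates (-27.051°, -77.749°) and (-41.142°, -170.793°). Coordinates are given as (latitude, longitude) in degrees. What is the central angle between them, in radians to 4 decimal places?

1.3040 rad

Let φ₁ = -0.4721 rad, φ₂ = -0.7181 rad, and Δλ = -1.6239 rad.
cos c = sin φ₁ sin φ₂ + cos φ₁ cos φ₂ cos Δλ = (-0.4548)(-0.6579) + (0.8906)(0.7531)(-0.0531) = 0.26360,
so c = arccos(0.26360) = 1.30405 rad.
So the angular separation is 1.3040 rad.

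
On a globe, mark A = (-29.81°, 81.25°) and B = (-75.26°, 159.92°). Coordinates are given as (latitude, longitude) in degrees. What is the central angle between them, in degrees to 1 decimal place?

58.4°

In radians: φ₁ = -0.5203, φ₂ = -1.3135, Δλ = 78.670° = 1.3731 rad.
cos c = sin φ₁ sin φ₂ + cos φ₁ cos φ₂ cos Δλ = (-0.4971)(-0.9671) + (0.8677)(0.2544)(0.1965) = 0.52414,
so c = arccos(0.52414) = 1.01910 rad.
So the angular separation is 58.4°.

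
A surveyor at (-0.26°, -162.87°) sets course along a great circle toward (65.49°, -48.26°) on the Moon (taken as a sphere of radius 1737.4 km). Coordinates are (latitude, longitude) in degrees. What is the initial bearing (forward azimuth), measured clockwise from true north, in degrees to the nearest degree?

With φ₁ = -0.0045, φ₂ = 1.1430, Δλ = 2.0003 rad, the forward-azimuth formula gives
θ = atan2( sin Δλ cos φ₂ , cos φ₁ sin φ₂ − sin φ₁ cos φ₂ cos Δλ ) = atan2(0.3772, 0.9091) = 22.53°.
So the initial bearing is 23°.

23°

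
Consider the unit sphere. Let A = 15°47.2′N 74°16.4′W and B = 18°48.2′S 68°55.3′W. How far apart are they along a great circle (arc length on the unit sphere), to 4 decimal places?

With latitudes φ₁ = 15.787°, φ₂ = -18.803° and longitude difference Δλ = 5.352°:
cos c = sin φ₁ sin φ₂ + cos φ₁ cos φ₂ cos Δλ = (0.2721)(-0.3223) + (0.9623)(0.9466)(0.9956) = 0.81926,
so c = arccos(0.81926) = 0.61067 rad.
On the unit sphere the arc length equals the central angle: 0.6107.

0.6107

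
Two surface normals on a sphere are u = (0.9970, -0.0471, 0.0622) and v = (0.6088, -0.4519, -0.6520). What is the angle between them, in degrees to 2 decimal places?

u·v = 0.5877; |u| = 1.0000, |v| = 1.0000.
cos θ = (u·v)/(|u||v|) = 0.5877, so θ = 54.01°.

54.01°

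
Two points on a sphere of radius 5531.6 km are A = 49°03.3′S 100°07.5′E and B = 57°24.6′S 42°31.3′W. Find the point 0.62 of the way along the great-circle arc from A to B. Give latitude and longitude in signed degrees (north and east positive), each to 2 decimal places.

-76.24°, 9.82°

Central angle δ = 1.2070 rad. Interpolating on the sphere with fraction f = 0.62:
P = [sin((1−f)δ)·A + sin(fδ)·B] / sin δ = 0.4738·A + 0.7281·B in Cartesian coordinates,
giving P = (0.2345, 0.0406, -0.9713), i.e. latitude -76.24°, longitude 9.82°.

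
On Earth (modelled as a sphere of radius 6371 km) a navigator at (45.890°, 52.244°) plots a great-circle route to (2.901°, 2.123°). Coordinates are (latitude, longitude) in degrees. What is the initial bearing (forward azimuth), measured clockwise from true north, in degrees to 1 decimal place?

With φ₁ = 0.8009, φ₂ = 0.0506, Δλ = -0.8748 rad, the forward-azimuth formula gives
θ = atan2( sin Δλ cos φ₂ , cos φ₁ sin φ₂ − sin φ₁ cos φ₂ cos Δλ ) = atan2(-0.7664, -0.4245) = -118.98°.
Adding 360° brings this into [0°, 360°): 241.0°.

241.0°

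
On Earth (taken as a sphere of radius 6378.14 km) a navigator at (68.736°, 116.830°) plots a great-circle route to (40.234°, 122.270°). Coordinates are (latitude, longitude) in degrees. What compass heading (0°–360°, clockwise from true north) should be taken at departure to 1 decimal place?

171.3°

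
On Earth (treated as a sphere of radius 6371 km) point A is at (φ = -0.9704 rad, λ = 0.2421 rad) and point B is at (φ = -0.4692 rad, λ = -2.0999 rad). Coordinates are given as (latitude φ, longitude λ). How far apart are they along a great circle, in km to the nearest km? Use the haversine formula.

9868 km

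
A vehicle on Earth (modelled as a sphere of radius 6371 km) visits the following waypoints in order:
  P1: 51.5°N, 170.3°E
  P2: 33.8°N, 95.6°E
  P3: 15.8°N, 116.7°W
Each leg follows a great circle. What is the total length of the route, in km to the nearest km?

19653 km

Leg P1→P2: central angle 0.9620 rad, distance 6129.0 km.
Leg P2→P3: central angle 2.1228 rad, distance 13524.3 km.
Total: 6129.0 + 13524.3 ≈ 19653 km.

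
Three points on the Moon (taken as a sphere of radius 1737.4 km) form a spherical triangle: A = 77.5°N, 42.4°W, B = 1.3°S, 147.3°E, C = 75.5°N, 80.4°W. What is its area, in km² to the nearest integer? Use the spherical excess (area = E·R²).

557656 km²

Side lengths (central angles): a = 1.7624, b = 0.1557, c = 1.8085 rad; semiperimeter s = 1.8633.
By l'Huilier's theorem, tan(E/4) = √[tan(s/2) tan((s−a)/2) tan((s−b)/2) tan((s−c)/2)], giving spherical excess E = 0.1847 rad.
Area = E·R² = 0.1847 × (1737.4)² ≈ 557656 km².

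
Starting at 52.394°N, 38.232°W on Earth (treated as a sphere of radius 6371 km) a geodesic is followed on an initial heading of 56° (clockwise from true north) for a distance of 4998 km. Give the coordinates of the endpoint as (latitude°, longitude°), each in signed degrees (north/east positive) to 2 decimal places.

53.30°, 40.29°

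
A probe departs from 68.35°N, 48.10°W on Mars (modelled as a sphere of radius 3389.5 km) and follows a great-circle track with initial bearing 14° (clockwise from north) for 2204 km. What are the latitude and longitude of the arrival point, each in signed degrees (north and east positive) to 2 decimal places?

73.04°, 101.77°

Angular distance δ = d/R = 2204/3389.5 = 0.65024 rad; initial bearing θ = 0.2443 rad.
sin φ₂ = sin φ₁ cos δ + cos φ₁ sin δ cos θ = (0.9295)(0.7959) + (0.3689)(0.6054)(0.9703) = 0.9565, so φ₂ = 73.04°.
Δλ = atan2(sin θ sin δ cos φ₁, cos δ − sin φ₁ sin φ₂) = atan2(0.0540, -0.0931) = 149.867°.
λ₂ = -48.100° + 149.867° = 101.77°.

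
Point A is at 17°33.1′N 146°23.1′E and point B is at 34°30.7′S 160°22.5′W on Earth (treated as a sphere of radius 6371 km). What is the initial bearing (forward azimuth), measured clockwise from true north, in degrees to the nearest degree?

With φ₁ = 0.3063, φ₂ = -0.6023, Δλ = 0.9292 rad, the forward-azimuth formula gives
θ = atan2( sin Δλ cos φ₂ , cos φ₁ sin φ₂ − sin φ₁ cos φ₂ cos Δλ ) = atan2(0.6602, -0.6889) = 136.22°.
So the initial bearing is 136°.

136°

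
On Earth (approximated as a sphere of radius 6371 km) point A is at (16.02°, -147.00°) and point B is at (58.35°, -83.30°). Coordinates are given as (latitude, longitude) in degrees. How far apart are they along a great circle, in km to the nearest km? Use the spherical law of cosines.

In radians: φ₁ = 0.2796, φ₂ = 1.0184, Δλ = 63.700° = 1.1118 rad.
cos c = sin φ₁ sin φ₂ + cos φ₁ cos φ₂ cos Δλ = (0.2760)(0.8513) + (0.9612)(0.5247)(0.4431) = 0.45839,
so c = arccos(0.45839) = 1.09461 rad.
Distance = R·c = 6371 × 1.0946 ≈ 6974 km.

6974 km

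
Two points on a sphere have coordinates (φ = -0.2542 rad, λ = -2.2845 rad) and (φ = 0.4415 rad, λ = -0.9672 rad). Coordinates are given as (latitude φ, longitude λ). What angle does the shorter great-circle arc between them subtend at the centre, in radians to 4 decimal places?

In radians: φ₁ = -0.2542, φ₂ = 0.4415, Δλ = 75.476° = 1.3173 rad.
Haversine: a = sin²(Δφ/2) + cos φ₁ cos φ₂ sin²(Δλ/2) = 0.1162 + (0.9679)(0.9041)(0.3746) = 0.44400.
Central angle c = 2·arcsin(√a) = 1.45856 rad.
So the angular separation is 1.4586 rad.

1.4586 rad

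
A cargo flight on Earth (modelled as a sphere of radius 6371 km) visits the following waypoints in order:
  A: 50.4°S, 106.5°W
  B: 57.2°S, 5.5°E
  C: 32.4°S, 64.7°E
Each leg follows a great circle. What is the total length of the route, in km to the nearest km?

11740 km

Leg A→B: central angle 1.0259 rad, distance 6536.1 km.
Leg B→C: central angle 0.8167 rad, distance 5203.5 km.
Total: 6536.1 + 5203.5 ≈ 11740 km.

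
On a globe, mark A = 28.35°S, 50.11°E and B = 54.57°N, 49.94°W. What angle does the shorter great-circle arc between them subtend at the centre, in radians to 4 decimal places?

2.0668 rad

In radians: φ₁ = -0.4948, φ₂ = 0.9524, Δλ = -100.050° = -1.7462 rad.
cos c = sin φ₁ sin φ₂ + cos φ₁ cos φ₂ cos Δλ = (-0.4749)(0.8148) + (0.8801)(0.5797)(-0.1745) = -0.47595,
so c = arccos(-0.47595) = 2.06685 rad.
So the angular separation is 2.0668 rad.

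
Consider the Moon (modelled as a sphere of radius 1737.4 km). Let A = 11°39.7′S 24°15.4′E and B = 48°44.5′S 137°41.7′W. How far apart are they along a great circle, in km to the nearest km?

With latitudes φ₁ = -11.662°, φ₂ = -48.742° and longitude difference Δλ = -161.952°:
cos c = sin φ₁ sin φ₂ + cos φ₁ cos φ₂ cos Δλ = (-0.2021)(-0.7517) + (0.9794)(0.6595)(-0.9508) = -0.46211,
so c = arccos(-0.46211) = 2.05117 rad.
Distance = R·c = 1737.4 × 2.0512 ≈ 3564 km.

3564 km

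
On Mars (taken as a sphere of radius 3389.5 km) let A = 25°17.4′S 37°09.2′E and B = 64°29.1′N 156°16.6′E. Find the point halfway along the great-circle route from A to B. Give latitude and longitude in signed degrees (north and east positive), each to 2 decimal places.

31.03°, 65.60°

Central angle δ = 2.1835 rad. Interpolating on the sphere with fraction f = 0.5:
P = [sin((1−f)δ)·A + sin(fδ)·B] / sin δ = 1.0848·A + 1.0848·B in Cartesian coordinates,
giving P = (0.3539, 0.7803, 0.5156), i.e. latitude 31.03°, longitude 65.60°.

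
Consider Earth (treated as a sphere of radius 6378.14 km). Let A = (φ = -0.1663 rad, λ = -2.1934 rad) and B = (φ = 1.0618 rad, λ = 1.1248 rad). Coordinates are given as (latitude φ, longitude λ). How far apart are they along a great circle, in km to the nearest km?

With latitudes φ₁ = -9.528°, φ₂ = 60.837° and longitude difference Δλ = -169.881°:
Haversine: a = sin²(Δφ/2) + cos φ₁ cos φ₂ sin²(Δλ/2) = 0.3320 + (0.9862)(0.4873)(0.9922) = 0.80883.
Central angle c = 2·arcsin(√a) = 2.23655 rad.
Distance = R·c = 6378.14 × 2.2366 ≈ 14265 km.

14265 km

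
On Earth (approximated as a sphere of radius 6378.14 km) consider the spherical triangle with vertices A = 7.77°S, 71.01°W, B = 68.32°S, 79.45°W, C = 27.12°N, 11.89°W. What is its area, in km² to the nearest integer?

31203021 km²

Side lengths (central angles): a = 1.8735, b = 1.1691, c = 1.0613 rad; semiperimeter s = 2.0520.
By l'Huilier's theorem, tan(E/4) = √[tan(s/2) tan((s−a)/2) tan((s−b)/2) tan((s−c)/2)], giving spherical excess E = 0.7670 rad.
Area = E·R² = 0.7670 × (6378.14)² ≈ 31203021 km².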